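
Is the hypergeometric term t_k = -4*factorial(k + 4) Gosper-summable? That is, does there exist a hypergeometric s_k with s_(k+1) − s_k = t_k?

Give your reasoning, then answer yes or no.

r(k) = k + 5 after simplifying.
Take A(k)=k + 5, B(k)=1, C(k)=1.
Key eq: (k + 5)·f(k+1) = (1)·f(k) + (1).
Bound: deg f ≤ -1.
deg f ≤ -1 is impossible — no certificate.

No; the degree bound rules out any f.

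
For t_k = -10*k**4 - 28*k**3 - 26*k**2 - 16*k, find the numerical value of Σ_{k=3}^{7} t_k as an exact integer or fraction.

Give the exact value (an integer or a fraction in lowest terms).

Σ = -72200

The ratio is (5*k**4 + 34*k**3 + 85*k**2 + 96*k + 40)/(k*(5*k**3 + 14*k**2 + 13*k + 8)).
A = 1, B = 1, C = k**4 + 14*k**3/5 + 13*k**2/5 + 8*k/5.
Key eq: (1)·f(k+1) = (1)·f(k) + (k**4 + 14*k**3/5 + 13*k**2/5 + 8*k/5).
d = 5 from the (0,0,4) case.
A polynomial solution: f(k) = k*(k - 1)*(k + 2)*(k**2 + 1)/5.
Certificate R = B(k−1)f/C = (k - 1)*(k + 2)*(k**2 + 1)/(5*k**3 + 14*k**2 + 13*k + 8) gives s_k = 2*k*(-k**4 - k**3 + k**2 - k + 2).
Verify: 2*k*(-5*k**3 - 14*k**2 - 13*k - 8) matches t_k.
Σ_(k=3)^(7) t_k = s_(8) − s_(3) = -72800 − (-600) = -72200.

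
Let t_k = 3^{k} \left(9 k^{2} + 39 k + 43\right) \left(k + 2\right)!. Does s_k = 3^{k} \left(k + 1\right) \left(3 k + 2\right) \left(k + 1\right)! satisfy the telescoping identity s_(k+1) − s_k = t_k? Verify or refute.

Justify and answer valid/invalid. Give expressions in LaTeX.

s_(k+1) = 3**(k + 1)*(k + 2)*(3*k + 5)*factorial(k + 2)
s_(k+1) − s_k = 3**k*(9*k**3 + 48*k**2 + 91*k + 58)*factorial(k + 1)
(s_(k+1) − s_k) − t_k = -3**k*(9*k**2 + 30*k + 28)*factorial(k + 1)

Invalid: residual - 3^{k} \left(9 k^{2} + 30 k + 28\right) \left(k + 1\right)! ≠ 0.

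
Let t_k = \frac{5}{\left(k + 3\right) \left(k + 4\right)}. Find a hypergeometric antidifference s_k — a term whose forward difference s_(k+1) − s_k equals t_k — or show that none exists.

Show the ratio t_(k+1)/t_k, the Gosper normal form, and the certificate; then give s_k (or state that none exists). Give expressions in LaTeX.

s_k = \frac{5 k}{3 \left(k + 3\right)}

The ratio is (k + 3)/(k + 5).
Gosper form: A/B · C(k+1)/C(k) with A=k + 3, B=k + 5, C=1.
Key eq: (k + 3)·f(k+1) = (k + 4)·f(k) + (1).
From deg A=1, deg B=1, deg C=0: d=1.
Coefficient equations give f(k) = k/3.
Get s_k = R·t_k = 5*k/(3*(k + 3)) with R(k) = B(k−1)f(k)/C(k) = k*(k + 4)/3.
s_(k+1) − s_k = 5/(k**2 + 7*k + 12) = t_k.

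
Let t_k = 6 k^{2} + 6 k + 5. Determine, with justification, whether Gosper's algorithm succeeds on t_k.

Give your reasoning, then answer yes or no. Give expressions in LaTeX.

Ratio r(k) = (6*k**2 + 18*k + 17)/(6*k**2 + 6*k + 5).
Take A(k)=1, B(k)=1, C(k)=k**2 + k + 5/6.
Set up (1)·f(k+1) − (1)·f(k) − (k**2 + k + 5/6) = 0.
From deg A=0, deg B=0, deg C=2: d=3.
A polynomial solution: f(k) = k*(2*k**2 + 3)/6.
Then R = B(k−1)f/C = k*(2*k**2 + 3)/(6*k**2 + 6*k + 5), so s_k = R(k)·t_k = k*(2*k**2 + 3).
Verify: 6*k**2 + 6*k + 5 matches t_k.

Yes. s_k = k \left(2 k^{2} + 3\right).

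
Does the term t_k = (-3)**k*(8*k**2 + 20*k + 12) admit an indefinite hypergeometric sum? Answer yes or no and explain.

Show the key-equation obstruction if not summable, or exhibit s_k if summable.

Compute t_(k+1)/t_k: get 3*(-2*k**2 - 9*k - 10)/(2*k**2 + 5*k + 3).
Normal form (A,B,C) = (-3, 1, k**2 + 5*k/2 + 3/2).
Key eq: (-3)·f(k+1) = (1)·f(k) + (k**2 + 5*k/2 + 3/2).
Bound: deg f ≤ 2.
A polynomial solution: f(k) = -k*(k + 1)/4.
Get s_k = R·t_k = -2*(-3)**k*k*(k + 1) with R(k) = B(k−1)f(k)/C(k) = -k/(2*(2*k + 3)).
s_(k+1) − s_k = 4*(-3)**k*(k + 1)*(2*k + 3) = t_k.

Yes. s_k = -2*(-3)**k*k*(k + 1).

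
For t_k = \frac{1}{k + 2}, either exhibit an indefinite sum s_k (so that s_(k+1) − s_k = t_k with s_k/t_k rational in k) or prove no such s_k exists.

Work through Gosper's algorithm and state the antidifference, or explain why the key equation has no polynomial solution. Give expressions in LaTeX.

not Gosper-summable; s_k does not exist

The ratio is (k + 2)/(k + 3).
A = k + 2, B = k + 3, C = 1.
Solve (k + 2)·f(k+1) − (k + 2)·f(k) = 1.
Bound: deg f ≤ 0.
Write f(k) = c0. Then LHS − RHS = -1, requiring -1 = 0: contradictory. No certificate.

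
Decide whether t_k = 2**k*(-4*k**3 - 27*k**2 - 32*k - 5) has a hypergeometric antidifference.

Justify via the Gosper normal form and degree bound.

Yes. s_k = 2**k*(-4*k**3 - 3*k**2 + 4*k + 1).

The ratio is 2*(4*k**3 + 39*k**2 + 98*k + 68)/(4*k**3 + 27*k**2 + 32*k + 5).
Take A(k)=2, B(k)=1, C(k)=k**3 + 27*k**2/4 + 8*k + 5/4.
Key eq: (2)·f(k+1) = (1)·f(k) + (k**3 + 27*k**2/4 + 8*k + 5/4).
Degrees (0,0,3) ⇒ d ≤ 3.
Match coefficients ⇒ f(k) = (4*k**3 + 3*k**2 - 4*k - 1)/4.
Get s_k = R·t_k = 2**k*(-4*k**3 - 3*k**2 + 4*k + 1) with R(k) = B(k−1)f(k)/C(k) = (4*k**3 + 3*k**2 - 4*k - 1)/(4*k**3 + 27*k**2 + 32*k + 5).
Verify: 2**k*(-4*k**3 - 27*k**2 - 32*k - 5) matches t_k.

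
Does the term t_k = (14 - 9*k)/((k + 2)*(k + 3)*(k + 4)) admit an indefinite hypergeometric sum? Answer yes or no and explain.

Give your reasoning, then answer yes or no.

Yes. s_k = k*(22 - k)/(3*(k + 2)*(k + 3)).

Step 1: r(k) = (k + 2)*(9*k - 5)/((k + 5)*(9*k - 14)).
Factor: A=k + 2; B=k + 5; C=k - 14/9.
Solve (k + 2)·f(k+1) − (k + 4)·f(k) = k - 14/9.
Bound: deg f ≤ 2.
Solve for f: f(k) = k*(k - 22)/27 (degree 2 ≤ 2).
Then R = B(k−1)f/C = k*(k - 22)*(k + 4)/(3*(9*k - 14)), so s_k = R(k)·t_k = k*(22 - k)/(3*(k + 2)*(k + 3)).
Δs = (14 - 9*k)/(k**3 + 9*k**2 + 26*k + 24), as required.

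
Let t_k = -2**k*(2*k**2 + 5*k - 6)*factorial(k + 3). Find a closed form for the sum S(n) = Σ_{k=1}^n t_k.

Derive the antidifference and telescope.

t_(k+1)/t_k = 2*(2*k**3 + 17*k**2 + 37*k + 4)/(2*k**2 + 5*k - 6).
A = 2*k + 8, B = 1, C = k**2 + 5*k/2 - 3.
Solve (2*k + 8)·f(k+1) − (1)·f(k) = k**2 + 5*k/2 - 3.
deg f ≤ 1 (via 1,0,2).
Solve for f: f(k) = (k - 2)/2 (degree 1 ≤ 1).
Get s_k = R·t_k = -2**k*(k - 2)*factorial(k + 3) with R(k) = B(k−1)f(k)/C(k) = (k - 2)/(2*k**2 + 5*k - 6).
s_(k+1) − s_k = -2**k*(2*k**2 + 5*k - 6)*factorial(k + 3) = t_k.
Σ_(k=1)^n t_k = s_(n+1) − s_(1) = (-2**(n + 1)*(n - 1)*factorial(n + 4)) − (48), i.e. -2*2**n*n*factorial(n + 4) + 2*2**n*factorial(n + 4) - 48.

S(n) = -2*2**n*n*factorial(n + 4) + 2*2**n*factorial(n + 4) - 48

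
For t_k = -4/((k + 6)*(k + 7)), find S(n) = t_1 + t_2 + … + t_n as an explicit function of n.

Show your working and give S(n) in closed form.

Step 1: r(k) = (k + 6)/(k + 8).
So A=k + 6 and B=k + 8, with C=1.
Solve (k + 6)·f(k+1) − (k + 7)·f(k) = 1.
deg f ≤ 1 (via 1,1,0).
Solve for f: f(k) = k/6 (degree 1 ≤ 1).
Certificate R = B(k−1)f/C = k*(k + 7)/6 gives s_k = -2*k/(3*k + 18).
Δs = -4/(k**2 + 13*k + 42), as required.
Telescope: S(n) = s_(n+1) − s_(1) = 2*(-n - 1)/(3*(n + 7)) − (-2/21) = -4*n/(7*n + 49).

S(n) = -4*n/(7*n + 49)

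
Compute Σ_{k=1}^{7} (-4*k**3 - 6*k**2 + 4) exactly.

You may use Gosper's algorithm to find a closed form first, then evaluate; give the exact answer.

r(k) = (2*(k + 1)**3 + 3*(k + 1)**2 - 2)/(2*k**3 + 3*k**2 - 2) after simplifying.
A = 1, B = 1, C = k**3 + 3*k**2/2 - 1.
Solve (1)·f(k+1) − (1)·f(k) = k**3 + 3*k**2/2 - 1.
Bound: deg f ≤ 4.
Match coefficients ⇒ f(k) = k*(k**3 - 2*k - 3)/4.
Then R = B(k−1)f/C = k*(k**3 - 2*k - 3)/(2*(2*k**3 + 3*k**2 - 2)), so s_k = R(k)·t_k = k*(-k**3 + 2*k + 3).
Verify: -4*k**3 - 6*k**2 + 4 matches t_k.
Sum = s_(8) − s_(1); s_(8) = -3944, s_(1) = 4 ⇒ -3948.

Σ = -3948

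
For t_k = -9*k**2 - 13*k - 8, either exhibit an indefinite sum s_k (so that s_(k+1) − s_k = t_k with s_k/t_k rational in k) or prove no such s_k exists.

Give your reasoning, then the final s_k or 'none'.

r(k) = (9*k**2 + 31*k + 30)/(9*k**2 + 13*k + 8) after simplifying.
Gosper form: A/B · C(k+1)/C(k) with A=1, B=1, C=k**2 + 13*k/9 + 8/9.
Key eq: (1)·f(k+1) = (1)·f(k) + (k**2 + 13*k/9 + 8/9).
d = 3 from the (0,0,2) case.
Coefficient equations give f(k) = k*(3*k**2 + 2*k + 3)/9.
Get s_k = R·t_k = k*(-3*k**2 - 2*k - 3) with R(k) = B(k−1)f(k)/C(k) = k*(3*k**2 + 2*k + 3)/(9*k**2 + 13*k + 8).
Verify: -9*k**2 - 13*k - 8 matches t_k.

s_k = k*(-3*k**2 - 2*k - 3)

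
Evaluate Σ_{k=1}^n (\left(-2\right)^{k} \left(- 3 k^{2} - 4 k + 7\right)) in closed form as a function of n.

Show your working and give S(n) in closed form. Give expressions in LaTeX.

S(n) = - 2 \left(-2\right)^{n} n^{2} - 4 \left(-2\right)^{n} n + 4 \left(-2\right)^{n} - 4

Step 1: r(k) = 2*k*(-3*k - 10)/(3*k**2 + 4*k - 7).
Gosper form: A/B · C(k+1)/C(k) with A=-2, B=1, C=k**2 + 4*k/3 - 7/3.
Key eq: (-2)·f(k+1) = (1)·f(k) + (k**2 + 4*k/3 - 7/3).
From deg A=0, deg B=0, deg C=2: d=2.
Coefficient equations give f(k) = -(k**2 - 3)/3.
Then R = B(k−1)f/C = -(k**2 - 3)/((k - 1)*(3*k + 7)), so s_k = R(k)·t_k = (-2)**k*(k**2 - 3).
Verify: (-2)**k*(-3*k**2 - 4*k + 7) matches t_k.
Telescope: S(n) = s_(n+1) − s_(1) = (-2)**(n + 1)*(n**2 + 2*n - 2) − (4) = -2*(-2)**n*n**2 - 4*(-2)**n*n + 4*(-2)**n - 4.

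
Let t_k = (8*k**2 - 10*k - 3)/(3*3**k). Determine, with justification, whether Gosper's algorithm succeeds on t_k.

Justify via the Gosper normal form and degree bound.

Yes. s_k = k*(1 - 4*k)/3**k.

Ratio r(k) = (8*k**2 + 6*k - 5)/(3*(8*k**2 - 10*k - 3)).
A = 1/3, B = 1, C = k**2 - 5*k/4 - 3/8.
Need (1/3)·f(k+1) − (1)·f(k) = k**2 - 5*k/4 - 3/8.
From deg A=0, deg B=0, deg C=2: d=2.
A polynomial solution: f(k) = -3*k*(4*k - 1)/8.
R(k) = B(k−1)·f(k)/C(k) = -3*k*(4*k - 1)/((2*k - 3)*(4*k + 1)); s_k = R·t_k = k*(1 - 4*k)/3**k.
Verify: (8*k**2 - 10*k - 3)/(3*3**k) matches t_k.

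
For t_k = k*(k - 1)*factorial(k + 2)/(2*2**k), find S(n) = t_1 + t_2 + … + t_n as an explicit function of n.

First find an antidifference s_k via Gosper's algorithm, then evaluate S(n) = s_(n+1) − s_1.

S(n) = 6 + n*factorial(n + 3)/(2*2**n) - factorial(n + 3)/2**n

Step 1: r(k) = (k + 1)*(k + 3)/(2*(k - 1)).
Normal form (A,B,C) = (k/2 + 3/2, 1, k**2 - k).
Need (k/2 + 3/2)·f(k+1) − (1)·f(k) = k**2 - k.
d = 1 from the (1,0,2) case.
Match coefficients ⇒ f(k) = 2*(k - 3).
So s_k = (B(k−1)f/C)·t_k = (2*(k - 3)/(k*(k - 1)))·t_k = (k - 3)*factorial(k + 2)/2**k.
Δs = k*(k - 1)*factorial(k + 2)/(2*2**k), as required.
s_(n+1) = 2**(-n - 1)*(n - 2)*factorial(n + 3) and s_(1) = -6, so S(n) = 6 + n*factorial(n + 3)/(2*2**n) - factorial(n + 3)/2**n.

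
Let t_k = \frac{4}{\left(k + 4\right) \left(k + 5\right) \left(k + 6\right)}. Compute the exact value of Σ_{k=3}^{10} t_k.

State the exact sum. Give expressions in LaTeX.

t_(k+1)/t_k = (k + 4)/(k + 7).
So A=k + 4 and B=k + 7, with C=1.
Set up (k + 4)·f(k+1) − (k + 6)·f(k) − (1) = 0.
deg f ≤ 2 (via 1,1,0).
Coefficient equations give f(k) = k*(k + 9)/40.
Get s_k = R·t_k = k*(k + 9)/(10*(k + 4)*(k + 5)) with R(k) = B(k−1)f(k)/C(k) = k*(k + 6)*(k + 9)/40.
s_(k+1) − s_k = 4/(k**3 + 15*k**2 + 74*k + 120) = t_k.
Telescoping: Σ = s_(11) − s_(3) = 11/120 − (9/140) = 23/840.

Σ = 23/840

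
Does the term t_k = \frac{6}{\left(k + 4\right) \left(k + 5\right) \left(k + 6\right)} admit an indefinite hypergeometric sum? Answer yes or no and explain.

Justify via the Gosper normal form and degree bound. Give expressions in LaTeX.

Compute t_(k+1)/t_k: get (k + 4)/(k + 7).
Normal form (A,B,C) = (k + 4, k + 7, 1).
Solve (k + 4)·f(k+1) − (k + 6)·f(k) = 1.
d = 2 from the (1,1,0) case.
Solving with deg f ≤ 2: f(k) = k*(k + 9)/40.
Then R = B(k−1)f/C = k*(k + 6)*(k + 9)/40, so s_k = R(k)·t_k = 3*k*(k + 9)/(20*(k + 4)*(k + 5)).
s_(k+1) − s_k = 6/(k**3 + 15*k**2 + 74*k + 120) = t_k.

Yes. s_k = \frac{3 k \left(k + 9\right)}{20 \left(k + 4\right) \left(k + 5\right)}.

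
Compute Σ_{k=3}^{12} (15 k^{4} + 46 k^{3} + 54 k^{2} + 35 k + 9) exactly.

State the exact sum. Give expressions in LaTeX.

Σ = 1227390

Step 1: r(k) = (15*k**4 + 106*k**3 + 282*k**2 + 341*k + 159)/(15*k**4 + 46*k**3 + 54*k**2 + 35*k + 9).
Gosper form: A/B · C(k+1)/C(k) with A=1, B=1, C=k**4 + 46*k**3/15 + 18*k**2/5 + 7*k/3 + 3/5.
Need (1)·f(k+1) − (1)·f(k) = k**4 + 46*k**3/15 + 18*k**2/5 + 7*k/3 + 3/5.
d = 5 from the (0,0,4) case.
Solve for f: f(k) = k**2*(3*k**3 + 4*k**2 + 2)/15 (degree 5 ≤ 5).
Then R = B(k−1)f/C = k**2*(3*k**3 + 4*k**2 + 2)/(15*k**4 + 46*k**3 + 54*k**2 + 35*k + 9), so s_k = R(k)·t_k = k**2*(3*k**3 + 4*k**2 + 2).
Verify: 15*k**4 + 46*k**3 + 54*k**2 + 35*k + 9 matches t_k.
Telescoping: Σ = s_(13) − s_(3) = 1228461 − (1071) = 1227390.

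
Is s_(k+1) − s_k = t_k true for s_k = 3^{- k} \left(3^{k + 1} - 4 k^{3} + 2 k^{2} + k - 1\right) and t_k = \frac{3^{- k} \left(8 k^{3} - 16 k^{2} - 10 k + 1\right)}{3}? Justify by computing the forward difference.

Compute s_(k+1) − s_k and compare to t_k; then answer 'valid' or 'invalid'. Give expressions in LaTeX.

s_(k+1) = (9*3**k + k - 4*(k + 1)**3 + 2*(k + 1)**2)/(3*3**k)
s_(k+1) − s_k = (8*k**3 - 16*k**2 - 10*k + 1)/(3*3**k)
(s_(k+1) − s_k) − t_k = 0

valid (s_(k+1) − s_k reduces to t_k)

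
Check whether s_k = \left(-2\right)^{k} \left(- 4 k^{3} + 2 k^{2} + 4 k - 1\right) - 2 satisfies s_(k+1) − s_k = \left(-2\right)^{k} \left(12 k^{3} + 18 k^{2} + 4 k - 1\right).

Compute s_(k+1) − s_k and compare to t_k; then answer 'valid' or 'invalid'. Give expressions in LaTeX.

s_(k+1) = -2*(-2)**k*(4*k - 4*(k + 1)**3 + 2*(k + 1)**2 + 3) - 2
s_(k+1) − s_k = (-2)**k*(12*k**3 + 18*k**2 + 4*k - 1)
(s_(k+1) − s_k) − t_k = 0

Valid: the claim telescopes to t_k.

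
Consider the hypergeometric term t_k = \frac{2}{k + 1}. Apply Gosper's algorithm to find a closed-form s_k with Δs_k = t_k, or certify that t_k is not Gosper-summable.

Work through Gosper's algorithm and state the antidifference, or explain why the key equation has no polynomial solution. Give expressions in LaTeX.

Ratio r(k) = (k + 1)/(k + 2).
So A=k + 1 and B=k + 2, with C=1.
Set up (k + 1)·f(k+1) − (k + 1)·f(k) − (1) = 0.
d = 0 from the (1,1,0) case.
f = c0 ⇒ A·f(k+1) − B(k−1)·f(k) − C = -1. The system {-1 = 0} is inconsistent; no antidifference.

no hypergeometric antidifference exists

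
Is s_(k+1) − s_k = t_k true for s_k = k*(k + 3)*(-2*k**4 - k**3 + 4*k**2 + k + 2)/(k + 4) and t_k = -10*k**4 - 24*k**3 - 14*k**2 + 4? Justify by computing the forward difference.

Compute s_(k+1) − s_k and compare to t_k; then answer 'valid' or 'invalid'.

s_(k+1) = (k + 1)*(k + 4)*(k - 2*(k + 1)**4 - (k + 1)**3 + 4*(k + 1)**2 + 3)/(k + 5)
s_(k+1) − s_k = (-10*k**6 - 106*k**5 - 367*k**4 - 492*k**3 - 219*k**2 + 34*k + 64)/(k**2 + 9*k + 20)
(s_(k+1) − s_k) − t_k = (8*k**5 + 63*k**4 + 114*k**3 + 57*k**2 - 2*k - 16)/(k**2 + 9*k + 20)

Invalid: residual (8*k**5 + 63*k**4 + 114*k**3 + 57*k**2 - 2*k - 16)/(k**2 + 9*k + 20) ≠ 0.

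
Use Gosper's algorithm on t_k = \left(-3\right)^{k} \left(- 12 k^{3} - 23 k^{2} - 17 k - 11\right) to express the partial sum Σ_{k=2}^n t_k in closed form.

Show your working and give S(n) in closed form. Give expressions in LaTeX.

S(n) = - 9 \left(-3\right)^{n} n^{3} - 24 \left(-3\right)^{n} n^{2} - 18 \left(-3\right)^{n} n - 9 \left(-3\right)^{n} - 180

Ratio r(k) = 3*(-12*k**3 - 59*k**2 - 99*k - 63)/(12*k**3 + 23*k**2 + 17*k + 11).
So A=-3 and B=1, with C=k**3 + 23*k**2/12 + 17*k/12 + 11/12.
Set up (-3)·f(k+1) − (1)·f(k) − (k**3 + 23*k**2/12 + 17*k/12 + 11/12) = 0.
deg f ≤ 3 (via 0,0,3).
Solve for f: f(k) = -(3*k**3 - k**2 - k + 2)/12 (degree 3 ≤ 3).
Then R = B(k−1)f/C = -(3*k**3 - k**2 - k + 2)/(12*k**3 + 23*k**2 + 17*k + 11), so s_k = R(k)·t_k = (-3)**k*(3*k**3 - k**2 - k + 2).
Check: Δs_k = (-3)**k*(-12*k**3 - 23*k**2 - 17*k - 11). ✓
Telescope: S(n) = s_(n+1) − s_(2) = (-3)**(n + 1)*(3*n**3 + 8*n**2 + 6*n + 3) − (180) = -9*(-3)**n*n**3 - 24*(-3)**n*n**2 - 18*(-3)**n*n - 9*(-3)**n - 180.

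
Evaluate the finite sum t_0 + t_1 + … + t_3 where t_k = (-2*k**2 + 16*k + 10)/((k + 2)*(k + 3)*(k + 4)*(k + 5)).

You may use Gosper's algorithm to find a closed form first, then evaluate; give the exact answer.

Σ = 3/14

The ratio is (k + 2)*(8*k - (k + 1)**2 + 13)/((k + 6)*(-k**2 + 8*k + 5)).
Factor: A=k + 2; B=k + 6; C=k**2 - 8*k - 5.
Set up (k + 2)·f(k+1) − (k + 5)·f(k) − (k**2 - 8*k - 5) = 0.
d = 3 from the (1,1,2) case.
Solving with deg f ≤ 3: f(k) = -k*(k**2 + 21*k + 8)/12.
So s_k = (B(k−1)f/C)·t_k = (-k*(k + 5)*(k**2 + 21*k + 8)/(12*(k**2 - 8*k - 5)))·t_k = k*(k**2 + 21*k + 8)/(6*(k + 2)*(k + 3)*(k + 4)).
s_(k+1) − s_k = 2*(-k**2 + 8*k + 5)/(k**4 + 14*k**3 + 71*k**2 + 154*k + 120) = t_k.
Evaluate s at k=4 and k=0: 3/14 and 0; difference 3/14.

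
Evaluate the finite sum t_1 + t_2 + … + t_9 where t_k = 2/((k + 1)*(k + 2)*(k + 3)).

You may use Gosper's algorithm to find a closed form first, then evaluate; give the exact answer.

r(k) = (k + 1)/(k + 4) after simplifying.
Normal form (A,B,C) = (k + 1, k + 4, 1).
Set up (k + 1)·f(k+1) − (k + 3)·f(k) − (1) = 0.
Bound: deg f ≤ 2.
Solving with deg f ≤ 2: f(k) = k*(k + 3)/4.
Get s_k = R·t_k = k*(k + 3)/(2*(k + 1)*(k + 2)) with R(k) = B(k−1)f(k)/C(k) = k*(k + 3)**2/4.
Verify: 2/(k**3 + 6*k**2 + 11*k + 6) matches t_k.
Sum = s_(10) − s_(1); s_(10) = 65/132, s_(1) = 1/3 ⇒ 7/44.

Σ = 7/44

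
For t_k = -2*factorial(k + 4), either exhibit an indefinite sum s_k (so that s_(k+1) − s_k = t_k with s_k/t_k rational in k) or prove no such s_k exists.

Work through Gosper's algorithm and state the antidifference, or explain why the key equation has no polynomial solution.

The ratio is k + 5.
A = k + 5, B = 1, C = 1.
Need (k + 5)·f(k+1) − (1)·f(k) = 1.
Bound: deg f ≤ -1.
d = -1 < 0 ⇒ no nonzero polynomial f; not summable.

not Gosper-summable; s_k does not exist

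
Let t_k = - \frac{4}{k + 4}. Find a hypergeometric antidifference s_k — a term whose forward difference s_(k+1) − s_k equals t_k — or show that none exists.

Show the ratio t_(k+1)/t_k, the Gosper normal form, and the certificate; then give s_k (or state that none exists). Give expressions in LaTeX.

none (Gosper's algorithm certifies no s_k)

Ratio r(k) = (k + 4)/(k + 5).
Take A(k)=k + 4, B(k)=k + 5, C(k)=1.
Solve (k + 4)·f(k+1) − (k + 4)·f(k) = 1.
deg f ≤ 0 (via 1,1,0).
Put f(k) = c0: A·f(k+1) − B(k−1)·f(k) − C = -1; need -1 = 0 — inconsistent ⇒ no f, not summable.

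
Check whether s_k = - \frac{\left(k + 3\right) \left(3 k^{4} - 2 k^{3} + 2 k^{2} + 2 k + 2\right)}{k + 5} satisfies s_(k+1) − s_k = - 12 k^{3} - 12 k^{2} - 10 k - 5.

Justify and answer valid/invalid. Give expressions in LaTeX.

s_(k+1) = (-3*k**5 - 22*k**4 - 54*k**3 - 68*k**2 - 55*k - 28)/(k + 6)
s_(k+1) − s_k = (-12*k**5 - 126*k**4 - 354*k**3 - 339*k**2 - 249*k - 104)/(k**2 + 11*k + 30)
(s_(k+1) − s_k) − t_k = 2*(9*k**4 + 74*k**3 + 68*k**2 + 53*k + 23)/(k**2 + 11*k + 30)

Invalid: residual \frac{2 \left(9 k^{4} + 74 k^{3} + 68 k^{2} + 53 k + 23\right)}{k^{2} + 11 k + 30} ≠ 0.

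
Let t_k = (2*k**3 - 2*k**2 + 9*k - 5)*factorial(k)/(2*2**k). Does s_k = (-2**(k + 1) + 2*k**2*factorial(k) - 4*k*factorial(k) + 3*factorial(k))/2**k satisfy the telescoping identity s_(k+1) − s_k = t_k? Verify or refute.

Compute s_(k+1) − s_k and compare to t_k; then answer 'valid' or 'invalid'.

valid; difference matches t_k

s_(k+1) = (-4*2**k + 2*k**3*factorial(k) + 2*k**2*factorial(k) + k*factorial(k) + factorial(k))/(2*2**k)
s_(k+1) − s_k = (2*k**3 - 2*k**2 + 9*k - 5)*factorial(k)/(2*2**k)
(s_(k+1) − s_k) − t_k = 0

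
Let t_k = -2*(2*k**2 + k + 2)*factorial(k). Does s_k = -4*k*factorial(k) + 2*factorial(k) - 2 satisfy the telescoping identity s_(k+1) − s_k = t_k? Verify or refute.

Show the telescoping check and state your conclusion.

s_(k+1) = -4*k**2*factorial(k) - 6*k*factorial(k) - 2*factorial(k) - 2
s_(k+1) − s_k = -2*(2*k**2 + k + 2)*factorial(k)
(s_(k+1) − s_k) − t_k = 0

Valid — Δs_k = t_k.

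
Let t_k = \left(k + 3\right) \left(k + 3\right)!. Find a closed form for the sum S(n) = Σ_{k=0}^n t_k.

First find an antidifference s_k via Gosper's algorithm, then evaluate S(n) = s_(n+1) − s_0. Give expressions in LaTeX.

r(k) = (k + 4)**2/(k + 3) after simplifying.
So A=k + 4 and B=1, with C=k + 3.
Key eq: (k + 4)·f(k+1) = (1)·f(k) + (k + 3).
From deg A=1, deg B=0, deg C=1: d=0.
Match coefficients ⇒ f(k) = 1.
R(k) = B(k−1)·f(k)/C(k) = 1/(k + 3); s_k = R·t_k = factorial(k + 3).
Verify: (k + 3)*factorial(k + 3) matches t_k.
Evaluate: s_(n+1) = factorial(n + 4); subtract s_(0) = 6 ⇒ S(n) = factorial(n + 4) - 6.

S(n) = \left(n + 4\right)! - 6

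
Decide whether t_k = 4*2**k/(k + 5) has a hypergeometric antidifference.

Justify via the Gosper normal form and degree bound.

No. Not Gosper-summable.

Step 1: r(k) = 2*(k + 5)/(k + 6).
Factor: A=2*k + 10; B=k + 6; C=1.
Solve (2*k + 10)·f(k+1) − (k + 5)·f(k) = 1.
d = -1 from the (1,1,0) case.
Bound -1 < 0, so the key equation has no polynomial solution.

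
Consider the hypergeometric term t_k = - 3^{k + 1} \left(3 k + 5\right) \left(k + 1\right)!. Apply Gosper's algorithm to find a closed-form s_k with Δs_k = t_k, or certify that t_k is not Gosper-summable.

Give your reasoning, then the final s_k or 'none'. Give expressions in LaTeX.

t_(k+1)/t_k = 3*(k + 2)*(3*k + 8)/(3*k + 5).
So A=3*k + 6 and B=1, with C=k + 5/3.
Need (3*k + 6)·f(k+1) − (1)·f(k) = k + 5/3.
Bound: deg f ≤ 0.
Solving with deg f ≤ 0: f(k) = 1/3.
Get s_k = R·t_k = -3**(k + 1)*factorial(k + 1) with R(k) = B(k−1)f(k)/C(k) = 1/(3*k + 5).
s_(k+1) − s_k = -3**(k + 1)*(3*k + 5)*factorial(k + 1) = t_k.

s_k = - 3^{k + 1} \left(k + 1\right)!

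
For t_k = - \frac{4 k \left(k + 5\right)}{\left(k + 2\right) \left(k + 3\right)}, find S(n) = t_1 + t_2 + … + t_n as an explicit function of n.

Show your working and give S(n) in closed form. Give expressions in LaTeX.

S(n) = \frac{4 n \left(- n - 1\right)}{n + 3}

r(k) = (k + 1)*(k + 2)*(k + 6)/(k*(k + 4)*(k + 5)) after simplifying.
Gosper form: A/B · C(k+1)/C(k) with A=k + 2, B=k + 4, C=k**2 + 5*k.
Set up (k + 2)·f(k+1) − (k + 3)·f(k) − (k**2 + 5*k) = 0.
Bound: deg f ≤ 2.
Match coefficients ⇒ f(k) = k*(k - 1).
Certificate R = B(k−1)f/C = (k - 1)*(k + 3)/(k + 5) gives s_k = 4*k*(1 - k)/(k + 2).
Verify: 4*k*(-k - 5)/(k**2 + 5*k + 6) matches t_k.
Telescope: S(n) = s_(n+1) − s_(1) = 4*n*(-n - 1)/(n + 3) − (0) = 4*n*(-n - 1)/(n + 3).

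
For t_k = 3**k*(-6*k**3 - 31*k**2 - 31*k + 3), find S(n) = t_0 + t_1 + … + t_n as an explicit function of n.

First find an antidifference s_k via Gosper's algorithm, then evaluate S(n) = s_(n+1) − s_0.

The ratio is 3*(6*k**3 + 49*k**2 + 111*k + 65)/(6*k**3 + 31*k**2 + 31*k - 3).
A = 3, B = 1, C = k**3 + 31*k**2/6 + 31*k/6 - 1/2.
f must satisfy (3)·f(k+1) − (1)·f(k) = k**3 + 31*k**2/6 + 31*k/6 - 1/2.
d = 3 from the (0,0,3) case.
Match coefficients ⇒ f(k) = (k + 1)*(3*k**2 - k - 3)/6.
Then R = B(k−1)f/C = (k + 1)*(3*k**2 - k - 3)/((2*k + 3)*(3*k**2 + 11*k - 1)), so s_k = R(k)·t_k = 3**k*(-3*k**3 - 2*k**2 + 4*k + 3).
Verify: 3**k*(-6*k**3 - 31*k**2 - 31*k + 3) matches t_k.
Telescope: S(n) = s_(n+1) − s_(0) = 3**(n + 1)*(-3*n**3 - 11*n**2 - 9*n + 2) − (3) = -9*3**n*n**3 - 33*3**n*n**2 - 27*3**n*n + 6*3**n - 3.

S(n) = -9*3**n*n**3 - 33*3**n*n**2 - 27*3**n*n + 6*3**n - 3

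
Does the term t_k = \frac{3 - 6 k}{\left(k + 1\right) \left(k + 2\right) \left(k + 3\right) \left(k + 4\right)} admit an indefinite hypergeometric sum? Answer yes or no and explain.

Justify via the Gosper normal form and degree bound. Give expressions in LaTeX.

Yes. s_k = \frac{3 k}{\left(k + 1\right) \left(k + 2\right) \left(k + 3\right)}.

Step 1: r(k) = (k + 1)*(2*k + 1)/((k + 5)*(2*k - 1)).
So A=k + 1 and B=k + 5, with C=k - 1/2.
Key eq: (k + 1)·f(k+1) = (k + 4)·f(k) + (k - 1/2).
Degrees (1,1,1) ⇒ d ≤ 3.
A polynomial solution: f(k) = -k/2.
Get s_k = R·t_k = 3*k/((k + 1)*(k + 2)*(k + 3)) with R(k) = B(k−1)f(k)/C(k) = -k*(k + 4)/(2*k - 1).
Δs = 3*(1 - 2*k)/(k**4 + 10*k**3 + 35*k**2 + 50*k + 24), as required.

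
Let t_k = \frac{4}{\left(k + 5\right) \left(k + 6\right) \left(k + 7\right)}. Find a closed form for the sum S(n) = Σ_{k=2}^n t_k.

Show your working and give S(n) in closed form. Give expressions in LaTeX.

Compute t_(k+1)/t_k: get (k + 5)/(k + 8).
Normal form (A,B,C) = (k + 5, k + 8, 1).
f must satisfy (k + 5)·f(k+1) − (k + 7)·f(k) = 1.
deg f ≤ 2 (via 1,1,0).
Solving with deg f ≤ 2: f(k) = k*(k + 11)/60.
Then R = B(k−1)f/C = k*(k + 7)*(k + 11)/60, so s_k = R(k)·t_k = k*(k + 11)/(15*(k + 5)*(k + 6)).
s_(k+1) − s_k = 4/(k**3 + 18*k**2 + 107*k + 210) = t_k.
s_(n+1) = (n**2 + 13*n + 12)/(15*(n**2 + 13*n + 42)) and s_(2) = 13/420, so S(n) = (n**2 + 13*n - 14)/(28*(n**2 + 13*n + 42)).

S(n) = \frac{n^{2} + 13 n - 14}{28 \left(n^{2} + 13 n + 42\right)}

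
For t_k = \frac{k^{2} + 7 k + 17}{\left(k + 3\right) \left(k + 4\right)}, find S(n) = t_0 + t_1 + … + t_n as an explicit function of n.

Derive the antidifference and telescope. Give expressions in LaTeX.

S(n) = \frac{3 n^{2} + 20 n + 17}{3 \left(n + 4\right)}

Ratio r(k) = (k + 3)*(7*k + (k + 1)**2 + 24)/((k + 5)*(k**2 + 7*k + 17)).
Gosper form: A/B · C(k+1)/C(k) with A=k + 3, B=k + 5, C=k**2 + 7*k + 17.
f must satisfy (k + 3)·f(k+1) − (k + 4)·f(k) = k**2 + 7*k + 17.
From deg A=1, deg B=1, deg C=2: d=2.
Solving with deg f ≤ 2: f(k) = k*(3*k + 14)/3.
Get s_k = R·t_k = k*(3*k + 14)/(3*(k + 3)) with R(k) = B(k−1)f(k)/C(k) = k*(k + 4)*(3*k + 14)/(3*(k**2 + 7*k + 17)).
Check: Δs_k = (k**2 + 7*k + 17)/(k**2 + 7*k + 12). ✓
Telescope: S(n) = s_(n+1) − s_(0) = (3*n**2 + 20*n + 17)/(3*(n + 4)) − (0) = (3*n**2 + 20*n + 17)/(3*(n + 4)).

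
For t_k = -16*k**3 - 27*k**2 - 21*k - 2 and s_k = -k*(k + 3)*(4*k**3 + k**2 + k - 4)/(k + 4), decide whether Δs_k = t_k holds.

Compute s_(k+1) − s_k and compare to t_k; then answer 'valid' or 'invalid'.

s_(k+1) = -(k + 1)*(k + 4)*(k + 4*(k + 1)**3 + (k + 1)**2 - 3)/(k + 5)
s_(k+1) − s_k = (-16*k**5 - 159*k**4 - 494*k**3 - 603*k**2 - 348*k - 32)/(k**2 + 9*k + 20)
(s_(k+1) − s_k) − t_k = 2*(6*k**4 + 45*k**3 + 64*k**2 + 45*k + 4)/(k**2 + 9*k + 20)

Invalid: residual 2*(6*k**4 + 45*k**3 + 64*k**2 + 45*k + 4)/(k**2 + 9*k + 20) ≠ 0.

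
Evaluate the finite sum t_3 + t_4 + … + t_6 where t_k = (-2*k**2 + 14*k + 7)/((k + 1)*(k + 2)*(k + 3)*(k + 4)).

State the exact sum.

Σ = 49/720

Ratio r(k) = (k + 1)*(14*k - 2*(k + 1)**2 + 21)/((k + 5)*(-2*k**2 + 14*k + 7)).
Factor: A=k + 1; B=k + 5; C=k**2 - 7*k - 7/2.
Solve (k + 1)·f(k+1) − (k + 4)·f(k) = k**2 - 7*k - 7/2.
d = 3 from the (1,1,2) case.
A polynomial solution: f(k) = -k*(k**2 + 10*k + 3)/4.
Then R = B(k−1)f/C = -k*(k + 4)*(k**2 + 10*k + 3)/(2*(2*k**2 - 14*k - 7)), so s_k = R(k)·t_k = k*(k**2 + 10*k + 3)/(2*(k + 1)*(k + 2)*(k + 3)).
Verify: (-2*k**2 + 14*k + 7)/(k**4 + 10*k**3 + 35*k**2 + 50*k + 24) matches t_k.
Σ_(k=3)^(6) t_k = s_(7) − s_(3) = 427/720 − (21/40) = 49/720.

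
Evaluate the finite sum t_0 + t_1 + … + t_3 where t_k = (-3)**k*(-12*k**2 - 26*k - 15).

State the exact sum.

The ratio is 3*(-12*k**2 - 50*k - 53)/(12*k**2 + 26*k + 15).
Take A(k)=-3, B(k)=1, C(k)=k**2 + 13*k/6 + 5/4.
Need (-3)·f(k+1) − (1)·f(k) = k**2 + 13*k/6 + 5/4.
deg f ≤ 2 (via 0,0,2).
A polynomial solution: f(k) = -k*(3*k + 2)/12.
Certificate R = B(k−1)f/C = -k*(3*k + 2)/(12*k**2 + 26*k + 15) gives s_k = (-3)**k*k*(3*k + 2).
Check: Δs_k = (-3)**k*(-12*k**2 - 26*k - 15). ✓
Σ_(k=0)^(3) t_k = s_(4) − s_(0) = 4536 − (0) = 4536.

Σ = 4536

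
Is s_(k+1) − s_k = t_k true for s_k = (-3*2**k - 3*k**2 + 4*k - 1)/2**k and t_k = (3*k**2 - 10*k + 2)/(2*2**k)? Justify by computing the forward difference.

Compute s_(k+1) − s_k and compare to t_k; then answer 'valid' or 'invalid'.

valid (s_(k+1) − s_k reduces to t_k)

s_(k+1) = -3 - 3*k**2/(2*2**k) - k/2**k
s_(k+1) − s_k = (3*k**2 - 10*k + 2)/(2*2**k)
(s_(k+1) − s_k) − t_k = 0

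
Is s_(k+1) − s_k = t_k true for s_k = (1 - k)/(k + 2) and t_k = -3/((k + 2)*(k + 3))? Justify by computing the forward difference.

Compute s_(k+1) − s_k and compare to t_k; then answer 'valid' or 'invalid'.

Valid: the claim telescopes to t_k.

s_(k+1) = -k/(k + 3)
s_(k+1) − s_k = -3/(k**2 + 5*k + 6)
(s_(k+1) − s_k) − t_k = 0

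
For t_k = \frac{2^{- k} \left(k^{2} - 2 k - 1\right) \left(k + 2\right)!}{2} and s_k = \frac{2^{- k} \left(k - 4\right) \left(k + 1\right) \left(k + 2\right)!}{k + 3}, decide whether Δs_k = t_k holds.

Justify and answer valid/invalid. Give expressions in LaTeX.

Invalid: residual - \frac{2^{- k} \left(k^{3} + k^{2} - 9 k + 5\right) \left(k + 2\right)!}{\left(k + 3\right) \left(k + 4\right)} ≠ 0.

s_(k+1) = (k - 3)*(k + 2)*factorial(k + 3)/(2*2**k*(k + 4))
s_(k+1) − s_k = (k**4 + 3*k**3 - 5*k**2 - 13*k - 22)*factorial(k + 2)/(2*2**k*(k + 3)*(k + 4))
(s_(k+1) − s_k) − t_k = -(k**3 + k**2 - 9*k + 5)*factorial(k + 2)/(2**k*(k + 3)*(k + 4))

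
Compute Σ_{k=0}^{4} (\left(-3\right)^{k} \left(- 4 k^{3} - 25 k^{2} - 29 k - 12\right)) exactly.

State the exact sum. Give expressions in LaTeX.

t_(k+1)/t_k = 3*(-4*k**3 - 37*k**2 - 91*k - 70)/(4*k**3 + 25*k**2 + 29*k + 12).
Normal form (A,B,C) = (-3, 1, k**3 + 25*k**2/4 + 29*k/4 + 3).
f must satisfy (-3)·f(k+1) − (1)·f(k) = k**3 + 25*k**2/4 + 29*k/4 + 3.
From deg A=0, deg B=0, deg C=3: d=3.
Solve for f: f(k) = -k*(k**2 + 4*k - 1)/4 (degree 3 ≤ 3).
R(k) = B(k−1)·f(k)/C(k) = -k*(k**2 + 4*k - 1)/(4*k**3 + 25*k**2 + 29*k + 12); s_k = R·t_k = (-3)**k*k*(k**2 + 4*k - 1).
s_(k+1) − s_k = (-3)**k*(-4*k**3 - 25*k**2 - 29*k - 12) = t_k.
Sum = s_(5) − s_(0); s_(5) = -53460, s_(0) = 0 ⇒ -53460.

Σ = -53460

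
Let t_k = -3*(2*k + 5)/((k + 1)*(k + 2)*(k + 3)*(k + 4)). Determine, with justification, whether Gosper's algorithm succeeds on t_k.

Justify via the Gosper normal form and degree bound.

t_(k+1)/t_k = (k + 1)*(2*k + 7)/((k + 5)*(2*k + 5)).
Take A(k)=k + 1, B(k)=k + 5, C(k)=k + 5/2.
Solve (k + 1)·f(k+1) − (k + 4)·f(k) = k + 5/2.
From deg A=1, deg B=1, deg C=1: d=3.
Solving with deg f ≤ 3: f(k) = k*(k + 2)*(k + 4)/6.
Get s_k = R·t_k = k*(-k - 4)/(k**2 + 4*k + 3) with R(k) = B(k−1)f(k)/C(k) = k*(k + 2)*(k + 4)**2/(3*(2*k + 5)).
Check: Δs_k = 3*(-2*k - 5)/(k**4 + 10*k**3 + 35*k**2 + 50*k + 24). ✓

Yes. s_k = k*(-k - 4)/(k**2 + 4*k + 3).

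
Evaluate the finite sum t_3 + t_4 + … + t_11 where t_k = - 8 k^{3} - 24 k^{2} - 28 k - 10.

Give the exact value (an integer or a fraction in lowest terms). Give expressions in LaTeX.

Σ = -48654

r(k) = (4*k**3 + 24*k**2 + 50*k + 35)/(4*k**3 + 12*k**2 + 14*k + 5) after simplifying.
So A=1 and B=1, with C=k**3 + 3*k**2 + 7*k/2 + 5/4.
Need (1)·f(k+1) − (1)·f(k) = k**3 + 3*k**2 + 7*k/2 + 5/4.
Degrees (0,0,3) ⇒ d ≤ 4.
A polynomial solution: f(k) = k**2*(k**2 + 2*k + 2)/4.
Get s_k = R·t_k = 2*k**2*(-k**2 - 2*k - 2) with R(k) = B(k−1)f(k)/C(k) = k**2*(k**2 + 2*k + 2)/(4*k**3 + 12*k**2 + 14*k + 5).
Δs = -8*k**3 - 24*k**2 - 28*k - 10, as required.
Sum = s_(12) − s_(3); s_(12) = -48960, s_(3) = -306 ⇒ -48654.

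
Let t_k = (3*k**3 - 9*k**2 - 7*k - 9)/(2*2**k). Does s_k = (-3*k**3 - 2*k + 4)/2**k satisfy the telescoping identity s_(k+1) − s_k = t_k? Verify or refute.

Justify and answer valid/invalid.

s_(k+1) = (-2*k - 3*(k + 1)**3 + 2)/(2*2**k)
s_(k+1) − s_k = (3*k**3 - 9*k**2 - 7*k - 9)/(2*2**k)
(s_(k+1) − s_k) − t_k = 0

valid (s_(k+1) − s_k reduces to t_k)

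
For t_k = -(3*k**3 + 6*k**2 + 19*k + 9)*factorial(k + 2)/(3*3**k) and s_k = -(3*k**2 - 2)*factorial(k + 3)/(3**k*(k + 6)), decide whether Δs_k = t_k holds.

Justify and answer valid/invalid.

s_(k+1) = -(3*k**2 + 6*k + 1)*factorial(k + 4)/(3*3**k*(k + 7))
s_(k+1) − s_k = -(3*k**4 + 27*k**3 + 70*k**2 + 160*k + 66)*factorial(k + 3)/(3*3**k*(k + 6)*(k + 7))
(s_(k+1) − s_k) − t_k = (3*k**4 + 24*k**3 + 46*k**2 + 123*k + 60)*factorial(k + 2)/(3**k*(k + 6)*(k + 7))

Invalid: residual (3*k**4 + 24*k**3 + 46*k**2 + 123*k + 60)*factorial(k + 2)/(3**k*(k + 6)*(k + 7)) ≠ 0.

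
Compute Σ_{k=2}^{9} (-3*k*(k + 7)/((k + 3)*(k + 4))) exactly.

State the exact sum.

r(k) = (k + 1)*(k + 3)*(k + 8)/(k*(k + 5)*(k + 7)) after simplifying.
Gosper form: A/B · C(k+1)/C(k) with A=k + 3, B=k + 5, C=k**2 + 7*k.
Solve (k + 3)·f(k+1) − (k + 4)·f(k) = k**2 + 7*k.
From deg A=1, deg B=1, deg C=2: d=2.
Coefficient equations give f(k) = k*(k - 1).
Then R = B(k−1)f/C = (k - 1)*(k + 4)/(k + 7), so s_k = R(k)·t_k = 3*k*(1 - k)/(k + 3).
Check: Δs_k = 3*k*(-k - 7)/(k**2 + 7*k + 12). ✓
Σ_(k=2)^(9) t_k = s_(10) − s_(2) = -270/13 − (-6/5) = -1272/65.

Σ = -1272/65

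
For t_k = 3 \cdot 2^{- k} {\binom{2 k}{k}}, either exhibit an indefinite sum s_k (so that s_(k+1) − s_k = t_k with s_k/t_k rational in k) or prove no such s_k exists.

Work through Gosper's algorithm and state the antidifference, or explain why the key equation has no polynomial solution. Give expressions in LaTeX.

The ratio is (2*k + 1)/(k + 1).
Take A(k)=2*k + 1, B(k)=k + 1, C(k)=1.
Key eq: (2*k + 1)·f(k+1) = (k)·f(k) + (1).
d = -1 from the (1,1,0) case.
Negative degree bound (-1): no f exists, t_k not Gosper-summable.

none (Gosper's algorithm certifies no s_k)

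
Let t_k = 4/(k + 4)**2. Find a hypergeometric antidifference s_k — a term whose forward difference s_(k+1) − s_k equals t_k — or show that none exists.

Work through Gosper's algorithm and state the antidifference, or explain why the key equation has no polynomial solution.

Step 1: r(k) = (k + 4)**2/(k + 5)**2.
So A=k**2 + 8*k + 16 and B=k**2 + 10*k + 25, with C=1.
Key eq: (k**2 + 8*k + 16)·f(k+1) = (k**2 + 8*k + 16)·f(k) + (1).
Bound: deg f ≤ 0.
Write f(k) = c0. Then LHS − RHS = -1, requiring -1 = 0: contradictory. No certificate.

none — t_k is not Gosper-summable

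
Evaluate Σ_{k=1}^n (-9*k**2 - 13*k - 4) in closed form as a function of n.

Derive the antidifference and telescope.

S(n) = n*(-3*n**2 - 11*n - 12)

The ratio is (9*k**2 + 31*k + 26)/(9*k**2 + 13*k + 4).
Normal form (A,B,C) = (1, 1, k**2 + 13*k/9 + 4/9).
f must satisfy (1)·f(k+1) − (1)·f(k) = k**2 + 13*k/9 + 4/9.
d = 3 from the (0,0,2) case.
Coefficient equations give f(k) = k*(k + 1)*(3*k - 1)/9.
So s_k = (B(k−1)f/C)·t_k = (k*(3*k - 1)/(9*k + 4))·t_k = k*(-3*k**2 - 2*k + 1).
s_(k+1) − s_k = -9*k**2 - 13*k - 4 = t_k.
s_(n+1) = -3*n**3 - 11*n**2 - 12*n - 4 and s_(1) = -4, so S(n) = n*(-3*n**2 - 11*n - 12).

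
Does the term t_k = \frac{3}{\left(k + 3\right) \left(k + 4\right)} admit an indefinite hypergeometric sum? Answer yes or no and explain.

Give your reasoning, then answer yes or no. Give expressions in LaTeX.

Yes. s_k = \frac{k}{k + 3}.

t_(k+1)/t_k = (k + 3)/(k + 5).
Factor: A=k + 3; B=k + 5; C=1.
Set up (k + 3)·f(k+1) − (k + 4)·f(k) − (1) = 0.
From deg A=1, deg B=1, deg C=0: d=1.
A polynomial solution: f(k) = k/3.
So s_k = (B(k−1)f/C)·t_k = (k*(k + 4)/3)·t_k = k/(k + 3).
s_(k+1) − s_k = 3/(k**2 + 7*k + 12) = t_k.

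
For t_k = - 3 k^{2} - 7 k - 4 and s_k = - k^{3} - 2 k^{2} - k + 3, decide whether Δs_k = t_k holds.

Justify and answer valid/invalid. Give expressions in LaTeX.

s_(k+1) = -k - (k + 1)**3 - 2*(k + 1)**2 + 2
s_(k+1) − s_k = -3*k**2 - 7*k - 4
(s_(k+1) − s_k) − t_k = 0

Valid: the claim telescopes to t_k.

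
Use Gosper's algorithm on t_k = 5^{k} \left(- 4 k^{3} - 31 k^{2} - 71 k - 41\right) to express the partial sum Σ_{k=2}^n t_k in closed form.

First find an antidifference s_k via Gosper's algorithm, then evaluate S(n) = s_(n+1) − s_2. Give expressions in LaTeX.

S(n) = - 5 \cdot 5^{n} n^{3} - 35 \cdot 5^{n} n^{2} - 75 \cdot 5^{n} n - 40 \cdot 5^{n} + 775

Compute t_(k+1)/t_k: get 5*(4*k**3 + 43*k**2 + 145*k + 147)/(4*k**3 + 31*k**2 + 71*k + 41).
So A=5 and B=1, with C=k**3 + 31*k**2/4 + 71*k/4 + 41/4.
Solve (5)·f(k+1) − (1)·f(k) = k**3 + 31*k**2/4 + 71*k/4 + 41/4.
Bound: deg f ≤ 3.
Solve for f: f(k) = (k**3 + 4*k**2 + 4*k - 1)/4 (degree 3 ≤ 3).
Certificate R = B(k−1)f/C = (k**3 + 4*k**2 + 4*k - 1)/(4*k**3 + 31*k**2 + 71*k + 41) gives s_k = 5**k*(-k**3 - 4*k**2 - 4*k + 1).
Check: Δs_k = 5**k*(-4*k**3 - 31*k**2 - 71*k - 41). ✓
Σ_(k=2)^n t_k = s_(n+1) − s_(2) = (5**(n + 1)*(-n**3 - 7*n**2 - 15*n - 8)) − (-775), i.e. -5*5**n*n**3 - 35*5**n*n**2 - 75*5**n*n - 40*5**n + 775.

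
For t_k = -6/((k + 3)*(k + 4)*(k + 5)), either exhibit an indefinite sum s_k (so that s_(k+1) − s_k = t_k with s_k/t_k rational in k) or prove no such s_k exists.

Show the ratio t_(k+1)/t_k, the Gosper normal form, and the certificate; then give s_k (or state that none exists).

s_k = k*(-k - 7)/(4*(k + 3)*(k + 4))

r(k) = (k + 3)/(k + 6) after simplifying.
Take A(k)=k + 3, B(k)=k + 6, C(k)=1.
Set up (k + 3)·f(k+1) − (k + 5)·f(k) − (1) = 0.
Degrees (1,1,0) ⇒ d ≤ 2.
Match coefficients ⇒ f(k) = k*(k + 7)/24.
Then R = B(k−1)f/C = k*(k + 5)*(k + 7)/24, so s_k = R(k)·t_k = k*(-k - 7)/(4*(k + 3)*(k + 4)).
Δs = -6/(k**3 + 12*k**2 + 47*k + 60), as required.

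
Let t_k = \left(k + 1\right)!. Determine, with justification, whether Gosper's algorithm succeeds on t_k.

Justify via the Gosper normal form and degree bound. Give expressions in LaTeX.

r(k) = k + 2 after simplifying.
Normal form (A,B,C) = (k + 2, 1, 1).
Set up (k + 2)·f(k+1) − (1)·f(k) − (1) = 0.
Bound: deg f ≤ -1.
d = -1 < 0 ⇒ no nonzero polynomial f; not summable.

No — key equation has no polynomial f.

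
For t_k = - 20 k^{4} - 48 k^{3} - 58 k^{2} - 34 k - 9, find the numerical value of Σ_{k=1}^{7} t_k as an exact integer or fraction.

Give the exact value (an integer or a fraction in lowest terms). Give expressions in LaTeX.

Σ = -140287

Ratio r(k) = (20*k**4 + 128*k**3 + 322*k**2 + 374*k + 169)/(20*k**4 + 48*k**3 + 58*k**2 + 34*k + 9).
Factor: A=1; B=1; C=k**4 + 12*k**3/5 + 29*k**2/10 + 17*k/10 + 9/20.
Solve (1)·f(k+1) − (1)·f(k) = k**4 + 12*k**3/5 + 29*k**2/10 + 17*k/10 + 9/20.
d = 5 from the (0,0,4) case.
Solve for f: f(k) = k*(4*k**4 + 2*k**3 + 2*k**2 + 1)/20 (degree 5 ≤ 5).
Then R = B(k−1)f/C = k*(4*k**4 + 2*k**3 + 2*k**2 + 1)/(20*k**4 + 48*k**3 + 58*k**2 + 34*k + 9), so s_k = R(k)·t_k = -4*k**5 - 2*k**4 - 2*k**3 - k.
Check: Δs_k = -20*k**4 - 48*k**3 - 58*k**2 - 34*k - 9. ✓
Sum = s_(8) − s_(1); s_(8) = -140296, s_(1) = -9 ⇒ -140287.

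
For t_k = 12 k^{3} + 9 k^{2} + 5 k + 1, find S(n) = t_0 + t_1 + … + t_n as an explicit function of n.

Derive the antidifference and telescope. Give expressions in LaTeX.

Ratio r(k) = (12*k**3 + 45*k**2 + 59*k + 27)/(12*k**3 + 9*k**2 + 5*k + 1).
So A=1 and B=1, with C=k**3 + 3*k**2/4 + 5*k/12 + 1/12.
Key eq: (1)·f(k+1) = (1)·f(k) + (k**3 + 3*k**2/4 + 5*k/12 + 1/12).
Bound: deg f ≤ 4.
Solve for f: f(k) = k**2*(3*k**2 - 3*k + 1)/12 (degree 4 ≤ 4).
Certificate R = B(k−1)f/C = k**2*(3*k**2 - 3*k + 1)/(12*k**3 + 9*k**2 + 5*k + 1) gives s_k = k**2*(3*k**2 - 3*k + 1).
s_(k+1) − s_k = 12*k**3 + 9*k**2 + 5*k + 1 = t_k.
Σ_(k=0)^n t_k = s_(n+1) − s_(0) = (3*n**4 + 9*n**3 + 10*n**2 + 5*n + 1) − (0), i.e. 3*n**4 + 9*n**3 + 10*n**2 + 5*n + 1.

S(n) = 3 n^{4} + 9 n^{3} + 10 n^{2} + 5 n + 1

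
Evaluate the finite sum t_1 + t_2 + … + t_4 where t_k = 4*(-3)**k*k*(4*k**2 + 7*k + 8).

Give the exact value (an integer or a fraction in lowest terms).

Σ = 111048

t_(k+1)/t_k = 3*(-4*k**3 - 19*k**2 - 34*k - 19)/(k*(4*k**2 + 7*k + 8)).
Gosper form: A/B · C(k+1)/C(k) with A=-3, B=1, C=k**3 + 7*k**2/4 + 2*k.
Set up (-3)·f(k+1) − (1)·f(k) − (k**3 + 7*k**2/4 + 2*k) = 0.
deg f ≤ 3 (via 0,0,3).
A polynomial solution: f(k) = -(4*k**3 - 2*k**2 + 2*k - 3)/16.
R(k) = B(k−1)·f(k)/C(k) = -(4*k**3 - 2*k**2 + 2*k - 3)/(4*k*(4*k**2 + 7*k + 8)); s_k = R·t_k = (-3)**k*(-4*k**3 + 2*k**2 - 2*k + 3).
s_(k+1) − s_k = 4*(-3)**k*k*(4*k**2 + 7*k + 8) = t_k.
Telescoping: Σ = s_(5) − s_(1) = 111051 − (3) = 111048.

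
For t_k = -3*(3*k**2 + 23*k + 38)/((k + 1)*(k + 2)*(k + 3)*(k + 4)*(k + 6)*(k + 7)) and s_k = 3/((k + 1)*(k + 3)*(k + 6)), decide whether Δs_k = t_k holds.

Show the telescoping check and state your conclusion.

s_(k+1) = 3/((k + 2)*(k + 4)*(k + 7))
s_(k+1) − s_k = 3/((k + 2)*(k + 4)*(k + 7)) - 3/((k + 1)*(k + 3)*(k + 6))
(s_(k+1) − s_k) − t_k = 0

Valid: the claim telescopes to t_k.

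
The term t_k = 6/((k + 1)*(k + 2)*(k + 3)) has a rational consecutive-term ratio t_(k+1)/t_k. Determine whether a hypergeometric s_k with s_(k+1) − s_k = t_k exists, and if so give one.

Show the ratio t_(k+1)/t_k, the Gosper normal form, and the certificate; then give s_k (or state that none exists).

Step 1: r(k) = (k + 1)/(k + 4).
A = k + 1, B = k + 4, C = 1.
Key eq: (k + 1)·f(k+1) = (k + 3)·f(k) + (1).
Bound: deg f ≤ 2.
Solve for f: f(k) = k*(k + 3)/4 (degree 2 ≤ 2).
R(k) = B(k−1)·f(k)/C(k) = k*(k + 3)**2/4; s_k = R·t_k = 3*k*(k + 3)/(2*(k + 1)*(k + 2)).
Check: Δs_k = 6/(k**3 + 6*k**2 + 11*k + 6). ✓

s_k = 3*k*(k + 3)/(2*(k + 1)*(k + 2))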